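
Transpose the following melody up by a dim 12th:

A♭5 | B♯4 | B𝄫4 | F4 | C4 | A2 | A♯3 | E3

Ebb7 F#6 Fbb6 Cb6 Gb5 Eb4 E5 Bb4

Ab5 up a diminished twelfth is Ebb7.
B#4: a twelfth up reaches F, and 18 semitones makes it F#6.
A diminished twelfth up from Bbb4 gives Fbb6.
F4: a twelfth up reaches C, and 18 semitones makes it Cb6.
C4 up a diminished twelfth is Gb5.
A2: a twelfth up reaches E, and 18 semitones makes it Eb4.
A diminished twelfth up from A#3 gives E5.
E3: a twelfth up reaches B, and 18 semitones makes it Bb4.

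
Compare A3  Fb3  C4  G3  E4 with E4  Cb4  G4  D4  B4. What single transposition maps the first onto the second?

Take the first pair: A3 → E4. A to E spans 5 letter names, so the interval is some kind of fifth.
A3 to E4 is 7 semitones, which makes it a perfect fifth; the second version is higher, so the direction is up.
Checking another pair — E4 → B4 — gives the same interval.

up a perfect fifth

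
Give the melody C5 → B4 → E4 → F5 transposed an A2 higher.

D#5 C##5 F##4 G#5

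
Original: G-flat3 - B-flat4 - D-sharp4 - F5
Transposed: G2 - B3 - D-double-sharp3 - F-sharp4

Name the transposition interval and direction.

down a diminished octave

Take the first pair: Gb3 → G2. G to G spans 8 letter names, so the interval is some kind of octave.
G2 to Gb3 is 11 semitones, which makes it a diminished octave; the second version is lower, so the direction is down.
Checking another pair — F5 → F#4 — gives the same interval.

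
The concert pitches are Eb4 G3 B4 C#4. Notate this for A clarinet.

The A clarinet sounds a minor third below written, so the written part must be a minor third above concert — transpose each note up.
Eb4 gives Gb4
G3 gives Bb3
B4 gives D5
C#4 gives E4

Gb4 Bb3 D5 E4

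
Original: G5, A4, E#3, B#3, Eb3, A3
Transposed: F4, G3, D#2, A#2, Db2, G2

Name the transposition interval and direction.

down a major ninth

From G5 to F4 is 9 letter names — a ninth of some quality.
F4 to G5 is 14 semitones, which makes it a major ninth; the second version is lower, so the direction is down.
Checking another pair — A3 → G2 — gives the same interval.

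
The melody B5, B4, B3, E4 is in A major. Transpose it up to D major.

E6 E5 E4 A4

From A up to D is a perfect fourth; apply that to each pitch.
B5 gives E6
B4 gives E5
B3 gives E4
E4 gives A4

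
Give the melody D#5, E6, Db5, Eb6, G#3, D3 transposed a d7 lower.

D#5 down a diminished seventh is E##4.
E6 down a diminished seventh is F##5.
Db5 down a diminished seventh is E4.
A diminished seventh down from Eb6 gives F#5.
A diminished seventh down from G#3 gives A##2.
A diminished seventh down from D3 gives E#2.

E##4 F##5 E4 F#5 A##2 E#2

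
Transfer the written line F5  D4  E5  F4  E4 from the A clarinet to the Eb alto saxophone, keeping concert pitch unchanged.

B5 G#4 A#5 B4 A#4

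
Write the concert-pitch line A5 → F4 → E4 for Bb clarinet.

Written C4 sounds as Bb3 on the Bb clarinet, so concert pitches are written a major second up.
A5 -> B5
F4 -> G4
E4 -> F#4

B5 G4 F#4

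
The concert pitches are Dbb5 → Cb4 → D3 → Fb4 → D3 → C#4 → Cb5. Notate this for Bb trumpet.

Ebb5 Db4 E3 Gb4 E3 D#4 Db5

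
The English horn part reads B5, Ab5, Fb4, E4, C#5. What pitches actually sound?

E5 Db5 Bbb3 A3 F#4

Written C4 on the English horn sounds as F3, a perfect fifth lower; apply that shift to every note.
B5 -> E5
Ab5 -> Db5
Fb4 -> Bbb3
E4 -> A3
C#5 -> F#4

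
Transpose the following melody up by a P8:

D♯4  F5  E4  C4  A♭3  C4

D#5 F6 E5 C5 Ab4 C5

D#4 -> D#5
F5 -> F6
E4 -> E5
C4 -> C5
Ab3 -> Ab4
C4 -> C5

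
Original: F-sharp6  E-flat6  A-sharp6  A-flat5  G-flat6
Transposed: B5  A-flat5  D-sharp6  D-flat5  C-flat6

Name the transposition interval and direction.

down a perfect fifth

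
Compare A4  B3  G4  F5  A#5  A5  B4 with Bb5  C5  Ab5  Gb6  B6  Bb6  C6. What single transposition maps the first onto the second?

up a minor ninth

Take the first pair: A4 → Bb5. A to B spans 9 letter names, so the interval is some kind of ninth.
A4 to Bb5 is 13 semitones, which makes it a minor ninth; the second version is higher, so the direction is up.
Checking another pair — B4 → C6 — gives the same interval.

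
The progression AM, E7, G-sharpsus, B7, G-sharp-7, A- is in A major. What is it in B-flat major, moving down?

BbM F7 Asus C7 A-7 Bb-

A major down to B-flat major is a major seventh; each chord root moves by that interval while the quality stays the same.
AM: root A down a major seventh → Bb, giving BbM.
E7: root E down a major seventh → F, giving F7.
G-sharpsus: root G-sharp down a major seventh → A, giving Asus.
B7: root B down a major seventh → C, giving C7.
G-sharp-7: root G-sharp down a major seventh → A, giving A-7.
A-: root A down a major seventh → Bb, giving Bb-.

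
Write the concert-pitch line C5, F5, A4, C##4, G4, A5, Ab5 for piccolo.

C4 F4 A3 C##3 G3 A4 Ab4

Written C4 sounds as C5 on the piccolo, so concert pitches are written a perfect octave down.
C5 becomes C4
F5 becomes F4
A4 becomes A3
C##4 becomes C##3
G4 becomes G3
A5 becomes A4
Ab5 becomes Ab4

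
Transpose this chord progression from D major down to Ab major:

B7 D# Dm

D major down to Ab major is an augmented fourth; each chord root moves by that interval while the quality stays the same.
B7: root B down an augmented fourth → F, giving F7.
D#: root D# down an augmented fourth → A, giving A.
Dm: root D down an augmented fourth → Ab, giving Abm.

F7 A Abm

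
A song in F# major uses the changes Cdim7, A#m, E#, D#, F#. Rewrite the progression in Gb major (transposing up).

Dbbdim7 Bbm F Eb Gb

F# major up to Gb major is a diminished second; each chord root moves by that interval while the quality stays the same.
Cdim7: root C up a diminished second → Dbb, giving Dbbdim7.
A#m: root A# up a diminished second → Bb, giving Bbm.
E#: root E# up a diminished second → F, giving F.
D#: root D# up a diminished second → Eb, giving Eb.
F#: root F# up a diminished second → Gb, giving Gb.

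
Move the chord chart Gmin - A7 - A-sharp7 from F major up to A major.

F major up to A major is a major third; each chord root moves by that interval while the quality stays the same.
Gmin: root G up a major third → B, giving Bmin.
A7: root A up a major third → C#, giving C#7.
A-sharp7: root A-sharp up a major third → C##, giving C##7.

Bmin C#7 C##7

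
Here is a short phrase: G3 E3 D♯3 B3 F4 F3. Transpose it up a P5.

G3 to D4
E3 to B3
D#3 to A#3
B3 to F#4
F4 to C5
F3 to C4

D4 B3 A#3 F#4 C5 C4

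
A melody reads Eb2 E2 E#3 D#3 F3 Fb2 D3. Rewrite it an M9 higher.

Eb2 to F3
E2 to F#3
E#3 to F##4
D#3 to E#4
F3 to G4
Fb2 to Gb3
D3 to E4

F3 F#3 F##4 E#4 G4 Gb3 E4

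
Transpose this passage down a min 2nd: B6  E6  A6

A#6 D#6 G#6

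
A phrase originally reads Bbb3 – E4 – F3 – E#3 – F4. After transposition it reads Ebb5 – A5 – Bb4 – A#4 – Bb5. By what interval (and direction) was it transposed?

up a perfect eleventh

Take the first pair: Bbb3 → Ebb5. B to E spans 11 letter names, so the interval is some kind of eleventh.
Bbb3 to Ebb5 is 17 semitones, which makes it a perfect eleventh; the second version is higher, so the direction is up.
Checking another pair — F4 → Bb5 — gives the same interval.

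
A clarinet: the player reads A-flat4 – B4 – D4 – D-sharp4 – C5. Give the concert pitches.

F4 G#4 B3 B#3 A4

The A clarinet sounds a minor third below written, so transpose each written note down a minor third.
Ab4 -> F4
B4 -> G#4
D4 -> B3
D#4 -> B#3
C5 -> A4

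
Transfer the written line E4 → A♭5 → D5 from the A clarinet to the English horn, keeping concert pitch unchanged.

First find concert pitch: the A clarinet sounds a minor third below written, so E4 A♭5 D5 sounds C#4 F5 B4.
Then write for English horn: it sounds a perfect fifth below written, so the part must be a perfect fifth above concert.
C#4 → G#4
F5 → C6
B4 → F#5

G#4 C6 F#5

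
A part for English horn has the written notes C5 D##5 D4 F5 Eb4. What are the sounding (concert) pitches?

F4 G##4 G3 Bb4 Ab3

The English horn sounds a perfect fifth below written, so transpose each written note down a perfect fifth.
C5 -> F4
D##5 -> G##4
D4 -> G3
F5 -> Bb4
Eb4 -> Ab3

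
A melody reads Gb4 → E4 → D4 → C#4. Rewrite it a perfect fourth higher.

Gb4 up a perfect fourth is Cb5.
A perfect fourth up from E4 gives A4.
D4: a fourth up reaches G, and 5 semitones makes it G4.
C#4 up a perfect fourth is F#4.

Cb5 A4 G4 F#4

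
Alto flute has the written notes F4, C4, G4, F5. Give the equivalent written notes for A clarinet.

Eb4 Bb3 F4 Eb5

First find concert pitch: the alto flute sounds a perfect fourth below written, so F4 C4 G4 F5 sounds C4 G3 D4 C5.
Then write for A clarinet: it sounds a minor third below written, so the part must be a minor third above concert.
C4 → Eb4
G3 → Bb3
D4 → F4
C5 → Eb5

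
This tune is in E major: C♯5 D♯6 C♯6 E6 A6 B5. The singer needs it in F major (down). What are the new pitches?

D4 E5 D5 F5 Bb5 C5

From E down to F is a major seventh; apply that to each pitch.
C#5 -> D4
D#6 -> E5
C#6 -> D5
E6 -> F5
A6 -> Bb5
B5 -> C5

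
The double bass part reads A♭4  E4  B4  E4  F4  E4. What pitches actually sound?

Written C4 on the double bass sounds as C3, a perfect octave lower; apply that shift to every note.
Ab4 becomes Ab3
E4 becomes E3
B4 becomes B3
E4 becomes E3
F4 becomes F3
E4 becomes E3

Ab3 E3 B3 E3 F3 E3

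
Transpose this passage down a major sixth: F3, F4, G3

Ab2 Ab3 Bb2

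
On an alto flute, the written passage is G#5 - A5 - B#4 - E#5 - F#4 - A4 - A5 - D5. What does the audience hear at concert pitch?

The alto flute sounds a perfect fourth below written, so transpose each written note down a perfect fourth.
G#5 → D#5
A5 → E5
B#4 → F##4
E#5 → B#4
F#4 → C#4
A4 → E4
A5 → E5
D5 → A4

D#5 E5 F##4 B#4 C#4 E4 E5 A4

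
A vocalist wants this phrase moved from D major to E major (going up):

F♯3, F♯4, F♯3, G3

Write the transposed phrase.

G#3 G#4 G#3 A3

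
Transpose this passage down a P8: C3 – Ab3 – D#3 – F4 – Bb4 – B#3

C2 Ab2 D#2 F3 Bb3 B#2

C3 -> C2
Ab3 -> Ab2
D#3 -> D#2
F4 -> F3
Bb4 -> Bb3
B#3 -> B#2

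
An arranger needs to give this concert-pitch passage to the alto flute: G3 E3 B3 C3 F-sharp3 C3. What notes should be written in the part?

C4 A3 E4 F3 B3 F3

The alto flute sounds a perfect fourth below written, so the written part must be a perfect fourth above concert — transpose each note up.
G3 becomes C4
E3 becomes A3
B3 becomes E4
C3 becomes F3
F#3 becomes B3
C3 becomes F3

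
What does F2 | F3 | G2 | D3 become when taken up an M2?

G2 G3 A2 E3

F2: a second up reaches G, and 2 semitones makes it G2.
F3: a second up reaches G, and 2 semitones makes it G3.
G2 up a major second is A2.
D3: a second up reaches E, and 2 semitones makes it E3.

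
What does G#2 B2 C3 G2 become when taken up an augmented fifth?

D##3 F##3 G#3 D#3

An augmented fifth up from G#2 gives D##3.
An augmented fifth up from B2 gives F##3.
C3 up an augmented fifth is G#3.
G2 up an augmented fifth is D#3.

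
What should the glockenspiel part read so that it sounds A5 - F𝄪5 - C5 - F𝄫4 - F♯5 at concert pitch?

A3 F##3 C3 Fbb2 F#3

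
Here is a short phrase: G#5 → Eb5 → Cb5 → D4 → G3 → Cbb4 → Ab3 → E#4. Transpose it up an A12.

G#5 gives D##7
Eb5 gives B6
Cb5 gives G6
D4 gives A#5
G3 gives D#5
Cbb4 gives Gb5
Ab3 gives E5
E#4 gives B##5

D##7 B6 G6 A#5 D#5 Gb5 E5 B##5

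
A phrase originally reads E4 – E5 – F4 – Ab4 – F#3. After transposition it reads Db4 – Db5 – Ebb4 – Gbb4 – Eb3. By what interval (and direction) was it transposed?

From E4 to Db4 is 2 letter names — a second of some quality.
Db4 to E4 is 3 semitones, which makes it an augmented second; the second version is lower, so the direction is down.
Checking another pair — F#3 → Eb3 — gives the same interval.

down an augmented second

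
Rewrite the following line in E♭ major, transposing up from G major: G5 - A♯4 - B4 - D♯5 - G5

Eb6 F#5 G5 B5 Eb6

G major to E♭ major up is a minor sixth, so every note moves up by that interval.
G5 becomes Eb6
A#4 becomes F#5
B4 becomes G5
D#5 becomes B5
G5 becomes Eb6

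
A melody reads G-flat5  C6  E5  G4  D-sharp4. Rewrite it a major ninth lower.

Fb4 Bb4 D4 F3 C#3

Gb5 gives Fb4
C6 gives Bb4
E5 gives D4
G4 gives F3
D#4 gives C#3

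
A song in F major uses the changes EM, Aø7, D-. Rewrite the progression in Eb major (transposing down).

DM Gø7 C-

F major down to Eb major is a major second; each chord root moves by that interval while the quality stays the same.
EM: root E down a major second → D, giving DM.
Aø7: root A down a major second → G, giving Gø7.
D-: root D down a major second → C, giving C-.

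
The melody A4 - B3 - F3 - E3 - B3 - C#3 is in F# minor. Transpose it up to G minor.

From F# up to G is a minor second; apply that to each pitch.
A4 -> Bb4
B3 -> C4
F3 -> Gb3
E3 -> F3
B3 -> C4
C#3 -> D3

Bb4 C4 Gb3 F3 C4 D3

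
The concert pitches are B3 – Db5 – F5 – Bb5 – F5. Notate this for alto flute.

The alto flute sounds a perfect fourth below written, so the written part must be a perfect fourth above concert — transpose each note up.
B3 becomes E4
Db5 becomes Gb5
F5 becomes Bb5
Bb5 becomes Eb6
F5 becomes Bb5

E4 Gb5 Bb5 Eb6 Bb5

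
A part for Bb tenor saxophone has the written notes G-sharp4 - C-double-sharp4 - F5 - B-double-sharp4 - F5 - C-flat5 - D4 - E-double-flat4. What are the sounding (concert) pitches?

F#3 B#2 Eb4 A##3 Eb4 Bbb3 C3 Dbb3

The Bb tenor saxophone sounds a major ninth below written, so transpose each written note down a major ninth.
G#4 → F#3
C##4 → B#2
F5 → Eb4
B##4 → A##3
F5 → Eb4
Cb5 → Bbb3
D4 → C3
Ebb4 → Dbb3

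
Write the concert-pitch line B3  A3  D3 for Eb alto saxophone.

G#4 F#4 B3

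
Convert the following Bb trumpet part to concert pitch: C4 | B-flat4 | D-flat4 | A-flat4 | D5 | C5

Bb3 Ab4 Cb4 Gb4 C5 Bb4

The Bb trumpet sounds a major second below written, so transpose each written note down a major second.
C4 gives Bb3
Bb4 gives Ab4
Db4 gives Cb4
Ab4 gives Gb4
D5 gives C5
C5 gives Bb4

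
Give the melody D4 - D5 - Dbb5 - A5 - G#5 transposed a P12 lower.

G2 G3 Gbb3 D4 C#4

D4 -> G2
D5 -> G3
Dbb5 -> Gbb3
A5 -> D4
G#5 -> C#4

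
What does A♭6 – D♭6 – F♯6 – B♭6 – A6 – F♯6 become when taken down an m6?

Ab6 → C6
Db6 → F5
F#6 → A#5
Bb6 → D6
A6 → C#6
F#6 → A#5

C6 F5 A#5 D6 C#6 A#5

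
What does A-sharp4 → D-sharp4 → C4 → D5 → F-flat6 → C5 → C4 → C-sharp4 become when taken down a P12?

D#3 G#2 F2 G3 Bbb4 F3 F2 F#2

A perfect twelfth down from A#4 gives D#3.
D#4 down a perfect twelfth is G#2.
A perfect twelfth down from C4 gives F2.
D5: a twelfth down reaches G, and 19 semitones makes it G3.
Fb6 down a perfect twelfth is Bbb4.
C5 down a perfect twelfth is F3.
A perfect twelfth down from C4 gives F2.
A perfect twelfth down from C#4 gives F#2.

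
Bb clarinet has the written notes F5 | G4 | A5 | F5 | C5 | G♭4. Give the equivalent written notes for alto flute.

Ab5 Bb4 C6 Ab5 Eb5 Bbb4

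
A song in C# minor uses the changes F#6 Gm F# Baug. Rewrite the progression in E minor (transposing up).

A6 Bbm A Daug

C# minor up to E minor is a minor third; each chord root moves by that interval while the quality stays the same.
F#6: root F# up a minor third → A, giving A6.
Gm: root G up a minor third → Bb, giving Bbm.
F#: root F# up a minor third → A, giving A.
Baug: root B up a minor third → D, giving Daug.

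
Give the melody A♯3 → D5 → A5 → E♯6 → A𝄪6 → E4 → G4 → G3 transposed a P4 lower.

A#3 becomes E#3
D5 becomes A4
A5 becomes E5
E#6 becomes B#5
A##6 becomes E##6
E4 becomes B3
G4 becomes D4
G3 becomes D3

E#3 A4 E5 B#5 E##6 B3 D4 D3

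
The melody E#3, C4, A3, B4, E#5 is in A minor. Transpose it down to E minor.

B#2 G3 E3 F#4 B#4

From A down to E is a perfect fourth; apply that to each pitch.
E#3 to B#2
C4 to G3
A3 to E3
B4 to F#4
E#5 to B#4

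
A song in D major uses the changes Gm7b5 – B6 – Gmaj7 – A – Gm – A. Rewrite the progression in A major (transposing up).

Dm7b5 F#6 Dmaj7 E Dm E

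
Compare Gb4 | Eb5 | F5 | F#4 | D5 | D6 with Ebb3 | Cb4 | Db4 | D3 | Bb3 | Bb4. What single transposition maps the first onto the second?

down a major tenth

From Gb4 to Ebb3 is 10 letter names — a tenth of some quality.
Ebb3 to Gb4 is 16 semitones, which makes it a major tenth; the second version is lower, so the direction is down.
Checking another pair — D6 → Bb4 — gives the same interval.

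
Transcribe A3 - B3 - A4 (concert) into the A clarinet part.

C4 D4 C5

Written C4 sounds as A3 on the A clarinet, so concert pitches are written a minor third up.
A3 to C4
B3 to D4
A4 to C5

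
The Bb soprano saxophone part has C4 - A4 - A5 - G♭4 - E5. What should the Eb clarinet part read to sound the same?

G3 E4 E5 Db4 B4

First find concert pitch: the Bb soprano saxophone sounds a major second below written, so C4 A4 A5 G♭4 E5 sounds Bb3 G4 G5 Fb4 D5.
Then write for Eb clarinet: it sounds a minor third above written, so the part must be a minor third below concert.
Bb3 → G3
G4 → E4
G5 → E5
Fb4 → Db4
D5 → B4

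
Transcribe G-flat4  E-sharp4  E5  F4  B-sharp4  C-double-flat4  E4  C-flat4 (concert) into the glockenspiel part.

The glockenspiel sounds a perfect fifteenth above written, so the written part must be a perfect fifteenth below concert — transpose each note down.
Gb4 becomes Gb2
E#4 becomes E#2
E5 becomes E3
F4 becomes F2
B#4 becomes B#2
Cbb4 becomes Cbb2
E4 becomes E2
Cb4 becomes Cb2

Gb2 E#2 E3 F2 B#2 Cbb2 E2 Cb2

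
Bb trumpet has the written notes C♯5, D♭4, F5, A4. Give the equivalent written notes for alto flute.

First find concert pitch: the Bb trumpet sounds a major second below written, so C♯5 D♭4 F5 A4 sounds B4 Cb4 Eb5 G4.
Then write for alto flute: it sounds a perfect fourth below written, so the part must be a perfect fourth above concert.
B4 → E5
Cb4 → Fb4
Eb5 → Ab5
G4 → C5

E5 Fb4 Ab5 C5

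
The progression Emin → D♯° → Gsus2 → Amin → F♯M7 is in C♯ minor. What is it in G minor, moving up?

Bbmin A° Dbsus2 Ebmin CM7

C♯ minor up to G minor is a diminished fifth; each chord root moves by that interval while the quality stays the same.
Emin: root E up a diminished fifth → Bb, giving Bbmin.
D♯°: root D♯ up a diminished fifth → A, giving A°.
Gsus2: root G up a diminished fifth → Db, giving Dbsus2.
Amin: root A up a diminished fifth → Eb, giving Ebmin.
F♯M7: root F♯ up a diminished fifth → C, giving CM7.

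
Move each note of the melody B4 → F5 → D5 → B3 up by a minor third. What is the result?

D5 Ab5 F5 D4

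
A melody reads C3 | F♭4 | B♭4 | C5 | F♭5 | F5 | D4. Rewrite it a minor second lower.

B2 Eb4 A4 B4 Eb5 E5 C#4

C3 -> B2
Fb4 -> Eb4
Bb4 -> A4
C5 -> B4
Fb5 -> Eb5
F5 -> E5
D4 -> C#4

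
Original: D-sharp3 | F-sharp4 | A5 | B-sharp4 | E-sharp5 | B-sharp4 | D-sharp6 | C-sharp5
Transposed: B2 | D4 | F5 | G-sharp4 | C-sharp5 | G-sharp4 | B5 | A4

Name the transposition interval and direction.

Take the first pair: D#3 → B2. D to B spans 3 letter names, so the interval is some kind of third.
B2 to D#3 is 4 semitones, which makes it a major third; the second version is lower, so the direction is down.
Checking another pair — C#5 → A4 — gives the same interval.

down a major third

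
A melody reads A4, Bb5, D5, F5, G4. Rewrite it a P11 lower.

E3 F4 A3 C4 D3

A4 → E3
Bb5 → F4
D5 → A3
F5 → C4
G4 → D3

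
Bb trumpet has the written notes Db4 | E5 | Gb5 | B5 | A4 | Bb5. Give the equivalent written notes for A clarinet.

First find concert pitch: the Bb trumpet sounds a major second below written, so Db4 E5 Gb5 B5 A4 Bb5 sounds Cb4 D5 Fb5 A5 G4 Ab5.
Then write for A clarinet: it sounds a minor third below written, so the part must be a minor third above concert.
Cb4 → Ebb4
D5 → F5
Fb5 → Abb5
A5 → C6
G4 → Bb4
Ab5 → Cb6

Ebb4 F5 Abb5 C6 Bb4 Cb6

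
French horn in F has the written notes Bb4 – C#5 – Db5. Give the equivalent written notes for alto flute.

First find concert pitch: the French horn in F sounds a perfect fifth below written, so Bb4 C#5 Db5 sounds Eb4 F#4 Gb4.
Then write for alto flute: it sounds a perfect fourth below written, so the part must be a perfect fourth above concert.
Eb4 → Ab4
F#4 → B4
Gb4 → Cb5

Ab4 B4 Cb5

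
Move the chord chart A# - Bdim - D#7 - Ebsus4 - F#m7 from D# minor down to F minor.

C Dbdim F7 Gbbsus4 Abm7

D# minor down to F minor is an augmented sixth; each chord root moves by that interval while the quality stays the same.
A#: root A# down an augmented sixth → C, giving C.
Bdim: root B down an augmented sixth → Db, giving Dbdim.
D#7: root D# down an augmented sixth → F, giving F7.
Ebsus4: root Eb down an augmented sixth → Gbb, giving Gbbsus4.
F#m7: root F# down an augmented sixth → Ab, giving Abm7.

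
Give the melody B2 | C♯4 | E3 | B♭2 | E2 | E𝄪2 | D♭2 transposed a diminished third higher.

Db3 Eb4 Gb3 Dbb3 Gb2 G#2 Fbb2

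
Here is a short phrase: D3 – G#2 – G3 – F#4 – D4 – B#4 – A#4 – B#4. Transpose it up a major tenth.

F#4 B#3 B4 A#5 F#5 D##6 C##6 D##6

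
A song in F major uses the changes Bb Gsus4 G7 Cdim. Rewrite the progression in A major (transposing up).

D Bsus4 B7 Edim

F major up to A major is a major third; each chord root moves by that interval while the quality stays the same.
Bb: root Bb up a major third → D, giving D.
Gsus4: root G up a major third → B, giving Bsus4.
G7: root G up a major third → B, giving B7.
Cdim: root C up a major third → E, giving Edim.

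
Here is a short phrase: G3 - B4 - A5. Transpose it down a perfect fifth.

G3 gives C3
B4 gives E4
A5 gives D5

C3 E4 D5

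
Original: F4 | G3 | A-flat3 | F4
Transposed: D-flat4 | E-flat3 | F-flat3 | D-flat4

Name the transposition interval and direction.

Take the first pair: F4 → Db4. F to D spans 3 letter names, so the interval is some kind of third.
Db4 to F4 is 4 semitones, which makes it a major third; the second version is lower, so the direction is down.
Checking another pair — F4 → Db4 — gives the same interval.

down a major third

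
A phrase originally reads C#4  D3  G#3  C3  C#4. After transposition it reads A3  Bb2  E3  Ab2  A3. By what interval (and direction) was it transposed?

From C#4 to A3 is 3 letter names — a third of some quality.
A3 to C#4 is 4 semitones, which makes it a major third; the second version is lower, so the direction is down.
Checking another pair — C#4 → A3 — gives the same interval.

down a major third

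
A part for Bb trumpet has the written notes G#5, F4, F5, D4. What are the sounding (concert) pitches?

Written C4 on the Bb trumpet sounds as Bb3, a major second lower; apply that shift to every note.
G#5 to F#5
F4 to Eb4
F5 to Eb5
D4 to C4

F#5 Eb4 Eb5 C4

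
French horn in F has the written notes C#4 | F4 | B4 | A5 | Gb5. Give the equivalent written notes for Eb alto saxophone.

D#4 G4 C#5 B5 Ab5

First find concert pitch: the French horn in F sounds a perfect fifth below written, so C#4 F4 B4 A5 Gb5 sounds F#3 Bb3 E4 D5 Cb5.
Then write for Eb alto saxophone: it sounds a major sixth below written, so the part must be a major sixth above concert.
F#3 → D#4
Bb3 → G4
E4 → C#5
D5 → B5
Cb5 → Ab5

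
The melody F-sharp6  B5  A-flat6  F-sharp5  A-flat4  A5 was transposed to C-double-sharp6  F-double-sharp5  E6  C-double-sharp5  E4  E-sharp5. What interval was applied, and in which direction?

down a diminished fourth

Take the first pair: F#6 → C##6. F to C spans 4 letter names, so the interval is some kind of fourth.
C##6 to F#6 is 4 semitones, which makes it a diminished fourth; the second version is lower, so the direction is down.
Checking another pair — A5 → E#5 — gives the same interval.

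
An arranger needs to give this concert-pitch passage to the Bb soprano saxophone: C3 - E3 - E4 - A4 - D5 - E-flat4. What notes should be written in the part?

D3 F#3 F#4 B4 E5 F4

Written C4 sounds as Bb3 on the Bb soprano saxophone, so concert pitches are written a major second up.
C3 -> D3
E3 -> F#3
E4 -> F#4
A4 -> B4
D5 -> E5
Eb4 -> F4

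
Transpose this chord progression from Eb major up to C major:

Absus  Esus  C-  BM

Eb major up to C major is a major sixth; each chord root moves by that interval while the quality stays the same.
Absus: root Ab up a major sixth → F, giving Fsus.
Esus: root E up a major sixth → C#, giving C#sus.
C-: root C up a major sixth → A, giving A-.
BM: root B up a major sixth → G#, giving G#M.

Fsus C#sus A- G#M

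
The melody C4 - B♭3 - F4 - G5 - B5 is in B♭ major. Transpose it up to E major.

F#4 E4 B4 C#6 E#6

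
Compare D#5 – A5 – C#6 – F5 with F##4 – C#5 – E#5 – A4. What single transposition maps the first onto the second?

From D#5 to F##4 is 6 letter names — a sixth of some quality.
F##4 to D#5 is 8 semitones, which makes it a minor sixth; the second version is lower, so the direction is down.
Checking another pair — F5 → A4 — gives the same interval.

down a minor sixth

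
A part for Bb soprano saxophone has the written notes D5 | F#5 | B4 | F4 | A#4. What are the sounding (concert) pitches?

The Bb soprano saxophone sounds a major second below written, so transpose each written note down a major second.
D5 -> C5
F#5 -> E5
B4 -> A4
F4 -> Eb4
A#4 -> G#4

C5 E5 A4 Eb4 G#4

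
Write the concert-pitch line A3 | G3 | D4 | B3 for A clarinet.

C4 Bb3 F4 D4

Written C4 sounds as A3 on the A clarinet, so concert pitches are written a minor third up.
A3 to C4
G3 to Bb3
D4 to F4
B3 to D4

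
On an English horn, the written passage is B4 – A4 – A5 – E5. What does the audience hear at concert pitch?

Written C4 on the English horn sounds as F3, a perfect fifth lower; apply that shift to every note.
B4 -> E4
A4 -> D4
A5 -> D5
E5 -> A4

E4 D4 D5 A4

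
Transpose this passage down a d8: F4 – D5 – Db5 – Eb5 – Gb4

F#3 D#4 D4 E4 G3

F4 down a diminished octave is F#3.
A diminished octave down from D5 gives D#4.
Db5 down a diminished octave is D4.
Eb5: an octave down reaches E, and 11 semitones makes it E4.
Gb4 down a diminished octave is G3.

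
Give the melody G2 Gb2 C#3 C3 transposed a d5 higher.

Db3 Dbb3 G3 Gb3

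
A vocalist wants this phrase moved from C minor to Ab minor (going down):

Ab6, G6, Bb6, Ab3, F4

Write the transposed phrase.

Fb6 Eb6 Gb6 Fb3 Db4

C minor to Ab minor down is a major third, so every note moves down by that interval.
Ab6 to Fb6
G6 to Eb6
Bb6 to Gb6
Ab3 to Fb3
F4 to Db4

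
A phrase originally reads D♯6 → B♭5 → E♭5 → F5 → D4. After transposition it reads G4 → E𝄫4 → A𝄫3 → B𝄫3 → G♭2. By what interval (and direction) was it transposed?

down an augmented twelfth

Take the first pair: D#6 → G4. D to G spans 12 letter names, so the interval is some kind of twelfth.
G4 to D#6 is 20 semitones, which makes it an augmented twelfth; the second version is lower, so the direction is down.
Checking another pair — D4 → Gb2 — gives the same interval.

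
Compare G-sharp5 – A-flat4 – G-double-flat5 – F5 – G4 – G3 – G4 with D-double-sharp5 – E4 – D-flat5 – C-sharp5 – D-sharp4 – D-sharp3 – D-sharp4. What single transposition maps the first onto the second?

From G#5 to D##5 is 4 letter names — a fourth of some quality.
D##5 to G#5 is 4 semitones, which makes it a diminished fourth; the second version is lower, so the direction is down.
Checking another pair — G4 → D#4 — gives the same interval.

down a diminished fourth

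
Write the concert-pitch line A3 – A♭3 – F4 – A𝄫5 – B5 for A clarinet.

C4 Cb4 Ab4 Cbb6 D6

Written C4 sounds as A3 on the A clarinet, so concert pitches are written a minor third up.
A3 gives C4
Ab3 gives Cb4
F4 gives Ab4
Abb5 gives Cbb6
B5 gives D6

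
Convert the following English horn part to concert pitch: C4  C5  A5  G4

F3 F4 D5 C4

The English horn sounds a perfect fifth below written, so transpose each written note down a perfect fifth.
C4 gives F3
C5 gives F4
A5 gives D5
G4 gives C4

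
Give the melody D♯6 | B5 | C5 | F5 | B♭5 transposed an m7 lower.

D#6 gives E#5
B5 gives C#5
C5 gives D4
F5 gives G4
Bb5 gives C5

E#5 C#5 D4 G4 C5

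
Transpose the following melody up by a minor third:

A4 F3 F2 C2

C5 Ab3 Ab2 Eb2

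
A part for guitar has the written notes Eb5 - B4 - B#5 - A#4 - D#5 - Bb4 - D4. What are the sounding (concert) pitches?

Eb4 B3 B#4 A#3 D#4 Bb3 D3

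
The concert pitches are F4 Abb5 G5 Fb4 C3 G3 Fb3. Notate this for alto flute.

Bb4 Dbb6 C6 Bbb4 F3 C4 Bbb3

The alto flute sounds a perfect fourth below written, so the written part must be a perfect fourth above concert — transpose each note up.
F4 to Bb4
Abb5 to Dbb6
G5 to C6
Fb4 to Bbb4
C3 to F3
G3 to C4
Fb3 to Bbb3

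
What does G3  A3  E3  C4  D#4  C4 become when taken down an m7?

G3 becomes A2
A3 becomes B2
E3 becomes F#2
C4 becomes D3
D#4 becomes E#3
C4 becomes D3

A2 B2 F#2 D3 E#3 D3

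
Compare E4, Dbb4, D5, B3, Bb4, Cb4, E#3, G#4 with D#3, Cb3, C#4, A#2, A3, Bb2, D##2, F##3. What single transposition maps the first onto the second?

down a minor ninth

Take the first pair: E4 → D#3. E to D spans 9 letter names, so the interval is some kind of ninth.
D#3 to E4 is 13 semitones, which makes it a minor ninth; the second version is lower, so the direction is down.
Checking another pair — G#4 → F##3 — gives the same interval.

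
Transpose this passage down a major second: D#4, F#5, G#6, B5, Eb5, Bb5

C#4 E5 F#6 A5 Db5 Ab5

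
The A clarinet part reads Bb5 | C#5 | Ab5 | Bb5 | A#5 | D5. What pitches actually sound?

The A clarinet sounds a minor third below written, so transpose each written note down a minor third.
Bb5 to G5
C#5 to A#4
Ab5 to F5
Bb5 to G5
A#5 to F##5
D5 to B4

G5 A#4 F5 G5 F##5 B4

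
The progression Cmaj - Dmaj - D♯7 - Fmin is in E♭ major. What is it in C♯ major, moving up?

A#maj B#maj B##7 D#min

E♭ major up to C♯ major is an augmented sixth; each chord root moves by that interval while the quality stays the same.
Cmaj: root C up an augmented sixth → A#, giving A#maj.
Dmaj: root D up an augmented sixth → B#, giving B#maj.
D♯7: root D♯ up an augmented sixth → B##, giving B##7.
Fmin: root F up an augmented sixth → D#, giving D#min.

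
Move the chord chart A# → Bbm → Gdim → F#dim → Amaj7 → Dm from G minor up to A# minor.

B## C#m A#dim G##dim B#maj7 E#m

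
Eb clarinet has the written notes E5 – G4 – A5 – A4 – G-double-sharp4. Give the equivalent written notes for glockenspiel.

G3 Bb2 C4 C3 B#2

First find concert pitch: the Eb clarinet sounds a minor third above written, so E5 G4 A5 A4 G-double-sharp4 sounds G5 Bb4 C6 C5 B#4.
Then write for glockenspiel: it sounds a perfect fifteenth above written, so the part must be a perfect fifteenth below concert.
G5 → G3
Bb4 → Bb2
C6 → C4
C5 → C3
B#4 → B#2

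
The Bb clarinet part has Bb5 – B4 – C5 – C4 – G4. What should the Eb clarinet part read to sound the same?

F5 F#4 G4 G3 D4

First find concert pitch: the Bb clarinet sounds a major second below written, so Bb5 B4 C5 C4 G4 sounds Ab5 A4 Bb4 Bb3 F4.
Then write for Eb clarinet: it sounds a minor third above written, so the part must be a minor third below concert.
Ab5 → F5
A4 → F#4
Bb4 → G4
Bb3 → G3
F4 → D4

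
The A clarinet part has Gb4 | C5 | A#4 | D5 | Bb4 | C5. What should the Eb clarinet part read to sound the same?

C4 F#4 D##4 G#4 E4 F#4

First find concert pitch: the A clarinet sounds a minor third below written, so Gb4 C5 A#4 D5 Bb4 C5 sounds Eb4 A4 F##4 B4 G4 A4.
Then write for Eb clarinet: it sounds a minor third above written, so the part must be a minor third below concert.
Eb4 → C4
A4 → F#4
F##4 → D##4
B4 → G#4
G4 → E4
A4 → F#4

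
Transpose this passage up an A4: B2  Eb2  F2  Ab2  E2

E#3 A2 B2 D3 A#2

An augmented fourth up from B2 gives E#3.
An augmented fourth up from Eb2 gives A2.
F2: a fourth up reaches B, and 6 semitones makes it B2.
An augmented fourth up from Ab2 gives D3.
An augmented fourth up from E2 gives A#2.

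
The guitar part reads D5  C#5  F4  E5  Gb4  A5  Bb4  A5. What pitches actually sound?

Written C4 on the guitar sounds as C3, a perfect octave lower; apply that shift to every note.
D5 -> D4
C#5 -> C#4
F4 -> F3
E5 -> E4
Gb4 -> Gb3
A5 -> A4
Bb4 -> Bb3
A5 -> A4

D4 C#4 F3 E4 Gb3 A4 Bb3 A4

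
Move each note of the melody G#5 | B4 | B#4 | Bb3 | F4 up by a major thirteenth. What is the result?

G#5 up a major thirteenth is E#7.
B4: a thirteenth up reaches G, and 21 semitones makes it G#6.
A major thirteenth up from B#4 gives G##6.
Bb3 up a major thirteenth is G5.
F4: a thirteenth up reaches D, and 21 semitones makes it D6.

E#7 G#6 G##6 G5 D6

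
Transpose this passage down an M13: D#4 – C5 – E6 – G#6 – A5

D#4 becomes F#2
C5 becomes Eb3
E6 becomes G4
G#6 becomes B4
A5 becomes C4

F#2 Eb3 G4 B4 C4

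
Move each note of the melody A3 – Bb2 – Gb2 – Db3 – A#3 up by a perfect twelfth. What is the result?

E5 F4 Db4 Ab4 E#5

A perfect twelfth up from A3 gives E5.
Bb2 up a perfect twelfth is F4.
Gb2 up a perfect twelfth is Db4.
Db3: a twelfth up reaches A, and 19 semitones makes it Ab4.
A#3: a twelfth up reaches E, and 19 semitones makes it E#5.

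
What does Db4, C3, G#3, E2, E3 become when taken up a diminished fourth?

Gbb4 Fb3 C4 Ab2 Ab3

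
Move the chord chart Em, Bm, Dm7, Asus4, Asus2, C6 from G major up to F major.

G major up to F major is a minor seventh; each chord root moves by that interval while the quality stays the same.
Em: root E up a minor seventh → D, giving Dm.
Bm: root B up a minor seventh → A, giving Am.
Dm7: root D up a minor seventh → C, giving Cm7.
Asus4: root A up a minor seventh → G, giving Gsus4.
Asus2: root A up a minor seventh → G, giving Gsus2.
C6: root C up a minor seventh → Bb, giving Bb6.

Dm Am Cm7 Gsus4 Gsus2 Bb6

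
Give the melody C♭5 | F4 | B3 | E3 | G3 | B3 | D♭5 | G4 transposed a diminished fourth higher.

Fbb5 Bbb4 Eb4 Ab3 Cb4 Eb4 Gbb5 Cb5

A diminished fourth up from Cb5 gives Fbb5.
F4 up a diminished fourth is Bbb4.
A diminished fourth up from B3 gives Eb4.
A diminished fourth up from E3 gives Ab3.
G3 up a diminished fourth is Cb4.
B3 up a diminished fourth is Eb4.
A diminished fourth up from Db5 gives Gbb5.
G4 up a diminished fourth is Cb5.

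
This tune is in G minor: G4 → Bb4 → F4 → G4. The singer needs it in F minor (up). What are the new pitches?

From G up to F is a minor seventh; apply that to each pitch.
G4 becomes F5
Bb4 becomes Ab5
F4 becomes Eb5
G4 becomes F5

F5 Ab5 Eb5 F5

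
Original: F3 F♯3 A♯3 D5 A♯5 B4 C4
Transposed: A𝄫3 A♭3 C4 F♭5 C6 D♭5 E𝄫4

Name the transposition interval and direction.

From F3 to Abb3 is 3 letter names — a third of some quality.
F3 to Abb3 is 2 semitones, which makes it a diminished third; the second version is higher, so the direction is up.
Checking another pair — C4 → Ebb4 — gives the same interval.

up a diminished third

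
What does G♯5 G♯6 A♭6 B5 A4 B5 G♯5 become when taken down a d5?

C##5 C##6 D6 E#5 D#4 E#5 C##5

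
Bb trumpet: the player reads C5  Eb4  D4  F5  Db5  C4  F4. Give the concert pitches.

The Bb trumpet sounds a major second below written, so transpose each written note down a major second.
C5 → Bb4
Eb4 → Db4
D4 → C4
F5 → Eb5
Db5 → Cb5
C4 → Bb3
F4 → Eb4

Bb4 Db4 C4 Eb5 Cb5 Bb3 Eb4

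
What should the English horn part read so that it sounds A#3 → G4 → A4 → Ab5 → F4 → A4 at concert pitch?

E#4 D5 E5 Eb6 C5 E5

The English horn sounds a perfect fifth below written, so the written part must be a perfect fifth above concert — transpose each note up.
A#3 gives E#4
G4 gives D5
A4 gives E5
Ab5 gives Eb6
F4 gives C5
A4 gives E5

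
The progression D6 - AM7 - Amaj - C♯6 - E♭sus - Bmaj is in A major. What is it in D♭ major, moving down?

Gb6 DbM7 Dbmaj F6 Abbsus Ebmaj

A major down to D♭ major is an augmented fifth; each chord root moves by that interval while the quality stays the same.
D6: root D down an augmented fifth → Gb, giving Gb6.
AM7: root A down an augmented fifth → Db, giving DbM7.
Amaj: root A down an augmented fifth → Db, giving Dbmaj.
C♯6: root C♯ down an augmented fifth → F, giving F6.
E♭sus: root E♭ down an augmented fifth → Abb, giving Abbsus.
Bmaj: root B down an augmented fifth → Eb, giving Ebmaj.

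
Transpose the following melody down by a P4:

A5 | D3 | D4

A5 gives E5
D3 gives A2
D4 gives A3

E5 A2 A3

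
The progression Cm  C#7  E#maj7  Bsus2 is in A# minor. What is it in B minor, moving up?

Dbm D7 F#maj7 Csus2

A# minor up to B minor is a minor second; each chord root moves by that interval while the quality stays the same.
Cm: root C up a minor second → Db, giving Dbm.
C#7: root C# up a minor second → D, giving D7.
E#maj7: root E# up a minor second → F#, giving F#maj7.
Bsus2: root B up a minor second → C, giving Csus2.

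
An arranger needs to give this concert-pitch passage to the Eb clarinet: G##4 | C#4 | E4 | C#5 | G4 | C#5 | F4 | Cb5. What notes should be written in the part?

E##4 A#3 C#4 A#4 E4 A#4 D4 Ab4

Written C4 sounds as Eb4 on the Eb clarinet, so concert pitches are written a minor third down.
G##4 -> E##4
C#4 -> A#3
E4 -> C#4
C#5 -> A#4
G4 -> E4
C#5 -> A#4
F4 -> D4
Cb5 -> Ab4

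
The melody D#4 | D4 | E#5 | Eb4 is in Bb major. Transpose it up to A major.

C##5 C#5 D##6 D5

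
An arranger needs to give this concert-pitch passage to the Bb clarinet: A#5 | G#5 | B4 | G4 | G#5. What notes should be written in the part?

Written C4 sounds as Bb3 on the Bb clarinet, so concert pitches are written a major second up.
A#5 to B#5
G#5 to A#5
B4 to C#5
G4 to A4
G#5 to A#5

B#5 A#5 C#5 A4 A#5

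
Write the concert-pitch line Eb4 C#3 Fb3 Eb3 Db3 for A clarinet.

Gb4 E3 Abb3 Gb3 Fb3

Written C4 sounds as A3 on the A clarinet, so concert pitches are written a minor third up.
Eb4 -> Gb4
C#3 -> E3
Fb3 -> Abb3
Eb3 -> Gb3
Db3 -> Fb3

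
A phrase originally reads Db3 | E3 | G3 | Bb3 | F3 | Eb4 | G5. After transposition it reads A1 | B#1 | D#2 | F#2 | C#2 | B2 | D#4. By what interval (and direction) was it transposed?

down a diminished eleventh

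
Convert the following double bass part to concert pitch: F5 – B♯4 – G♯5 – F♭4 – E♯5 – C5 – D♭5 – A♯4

F4 B#3 G#4 Fb3 E#4 C4 Db4 A#3

Written C4 on the double bass sounds as C3, a perfect octave lower; apply that shift to every note.
F5 → F4
B#4 → B#3
G#5 → G#4
Fb4 → Fb3
E#5 → E#4
C5 → C4
Db5 → Db4
A#4 → A#3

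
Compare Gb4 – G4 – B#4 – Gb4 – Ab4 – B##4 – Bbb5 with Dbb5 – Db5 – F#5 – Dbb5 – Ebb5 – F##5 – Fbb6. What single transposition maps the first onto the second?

up a diminished fifth

From Gb4 to Dbb5 is 5 letter names — a fifth of some quality.
Gb4 to Dbb5 is 6 semitones, which makes it a diminished fifth; the second version is higher, so the direction is up.
Checking another pair — Bbb5 → Fbb6 — gives the same interval.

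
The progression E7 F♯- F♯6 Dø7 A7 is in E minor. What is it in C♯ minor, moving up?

C#7 D#- D#6 Bø7 F#7

E minor up to C♯ minor is a major sixth; each chord root moves by that interval while the quality stays the same.
E7: root E up a major sixth → C#, giving C#7.
F♯-: root F♯ up a major sixth → D#, giving D#-.
F♯6: root F♯ up a major sixth → D#, giving D#6.
Dø7: root D up a major sixth → B, giving Bø7.
A7: root A up a major sixth → F#, giving F#7.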